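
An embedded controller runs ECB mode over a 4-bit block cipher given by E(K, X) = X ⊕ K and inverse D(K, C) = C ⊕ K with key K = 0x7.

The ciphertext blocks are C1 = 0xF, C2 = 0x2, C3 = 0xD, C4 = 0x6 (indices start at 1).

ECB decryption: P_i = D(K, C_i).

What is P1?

P1: D(K, 0xF) = 0x8.

P1 = 0x8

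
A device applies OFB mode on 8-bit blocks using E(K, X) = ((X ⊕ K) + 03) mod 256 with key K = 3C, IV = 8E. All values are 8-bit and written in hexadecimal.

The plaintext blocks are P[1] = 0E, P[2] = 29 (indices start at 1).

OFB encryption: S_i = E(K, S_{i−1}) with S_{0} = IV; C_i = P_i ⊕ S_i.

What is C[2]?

C[1]: S = E(K, 8E) = B5; 0E ⊕ B5 = BB.
C[2]: S = E(K, B5) = 8C; 29 ⊕ 8C = A5.

C[2] = A5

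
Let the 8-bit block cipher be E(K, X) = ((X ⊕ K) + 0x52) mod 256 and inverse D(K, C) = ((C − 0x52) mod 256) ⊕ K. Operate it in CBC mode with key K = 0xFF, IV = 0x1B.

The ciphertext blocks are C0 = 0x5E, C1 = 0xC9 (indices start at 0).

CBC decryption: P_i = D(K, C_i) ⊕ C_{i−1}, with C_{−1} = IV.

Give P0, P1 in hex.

P0: D(K, 0x5E) = 0xF3; 0xF3 ⊕ 0x1B = 0xE8.
P1: D(K, 0xC9) = 0x88; 0x88 ⊕ 0x5E = 0xD6.

P0 = 0xE8, P1 = 0xD6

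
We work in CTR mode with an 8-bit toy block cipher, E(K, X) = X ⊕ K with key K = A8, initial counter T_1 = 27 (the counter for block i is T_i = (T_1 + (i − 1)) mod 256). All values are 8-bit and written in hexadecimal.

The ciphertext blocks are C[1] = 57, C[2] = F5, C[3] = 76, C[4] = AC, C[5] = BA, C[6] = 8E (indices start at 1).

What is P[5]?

P[5] = 39

CTR decryption: S_i = E(K, T_i) where T_i is the counter for block i; P_i = C_i ⊕ S_i.
P[5]: T = 2B, S = E(K, T) = 83; BA ⊕ 83 = 39.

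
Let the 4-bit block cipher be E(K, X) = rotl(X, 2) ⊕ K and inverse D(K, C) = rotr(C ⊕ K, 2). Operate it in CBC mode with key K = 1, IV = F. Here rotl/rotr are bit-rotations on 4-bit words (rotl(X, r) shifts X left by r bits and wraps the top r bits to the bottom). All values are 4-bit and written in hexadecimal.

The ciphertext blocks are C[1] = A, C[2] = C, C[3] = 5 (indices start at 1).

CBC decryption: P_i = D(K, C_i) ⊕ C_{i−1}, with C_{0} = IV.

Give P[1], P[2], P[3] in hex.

P[1]: D(K, A) = E; E ⊕ F = 1.
P[2]: D(K, C) = 7; 7 ⊕ A = D.
P[3]: D(K, 5) = 1; 1 ⊕ C = D.

P[1] = 1, P[2] = D, P[3] = D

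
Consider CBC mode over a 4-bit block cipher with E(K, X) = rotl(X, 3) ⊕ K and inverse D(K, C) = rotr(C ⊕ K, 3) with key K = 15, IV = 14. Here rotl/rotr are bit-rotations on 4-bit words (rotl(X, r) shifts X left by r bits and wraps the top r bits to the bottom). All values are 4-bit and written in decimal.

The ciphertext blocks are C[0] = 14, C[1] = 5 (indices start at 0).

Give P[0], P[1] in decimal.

CBC decryption: P_i = D(K, C_i) ⊕ C_{i−1}, with C_{−1} = IV.
P[0]: D(K, 14) = 2; 2 ⊕ 14 = 12.
P[1]: D(K, 5) = 5; 5 ⊕ 14 = 11.

P[0] = 12, P[1] = 11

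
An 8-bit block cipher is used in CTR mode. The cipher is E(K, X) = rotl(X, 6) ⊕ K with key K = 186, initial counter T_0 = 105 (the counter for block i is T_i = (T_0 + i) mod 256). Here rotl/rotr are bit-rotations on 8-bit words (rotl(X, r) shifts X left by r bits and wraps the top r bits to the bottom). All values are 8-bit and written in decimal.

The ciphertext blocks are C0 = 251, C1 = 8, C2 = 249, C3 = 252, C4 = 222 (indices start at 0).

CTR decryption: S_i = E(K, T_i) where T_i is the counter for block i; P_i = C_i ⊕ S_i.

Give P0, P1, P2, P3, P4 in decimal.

P0: T = 105, S = E(K, T) = 224; 251 ⊕ 224 = 27.
P1: T = 106, S = E(K, T) = 32; 8 ⊕ 32 = 40.
P2: T = 107, S = E(K, T) = 96; 249 ⊕ 96 = 153.
P3: T = 108, S = E(K, T) = 161; 252 ⊕ 161 = 93.
P4: T = 109, S = E(K, T) = 225; 222 ⊕ 225 = 63.

P0 = 27, P1 = 40, P2 = 153, P3 = 93, P4 = 63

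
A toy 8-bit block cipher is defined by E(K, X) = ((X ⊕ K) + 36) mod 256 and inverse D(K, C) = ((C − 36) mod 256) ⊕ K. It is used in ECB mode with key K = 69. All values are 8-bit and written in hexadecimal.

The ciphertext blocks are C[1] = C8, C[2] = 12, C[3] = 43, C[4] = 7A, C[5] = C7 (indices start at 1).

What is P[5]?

P[5] = F8

ECB decryption: P_i = D(K, C_i).
P[5]: D(K, C7) = F8.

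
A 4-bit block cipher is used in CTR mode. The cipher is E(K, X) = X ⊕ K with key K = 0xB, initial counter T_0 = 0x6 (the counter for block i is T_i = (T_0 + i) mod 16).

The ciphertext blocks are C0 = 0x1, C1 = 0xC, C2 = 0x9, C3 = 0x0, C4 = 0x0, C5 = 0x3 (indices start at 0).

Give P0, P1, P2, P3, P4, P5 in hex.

P0 = 0xC, P1 = 0x0, P2 = 0xA, P3 = 0x2, P4 = 0x1, P5 = 0x3

CTR decryption: S_i = E(K, T_i) where T_i is the counter for block i; P_i = C_i ⊕ S_i.
P0: T = 0x6, S = E(K, T) = 0xD; 0x1 ⊕ 0xD = 0xC.
P1: T = 0x7, S = E(K, T) = 0xC; 0xC ⊕ 0xC = 0x0.
P2: T = 0x8, S = E(K, T) = 0x3; 0x9 ⊕ 0x3 = 0xA.
P3: T = 0x9, S = E(K, T) = 0x2; 0x0 ⊕ 0x2 = 0x2.
P4: T = 0xA, S = E(K, T) = 0x1; 0x0 ⊕ 0x1 = 0x1.
P5: T = 0xB, S = E(K, T) = 0x0; 0x3 ⊕ 0x0 = 0x3.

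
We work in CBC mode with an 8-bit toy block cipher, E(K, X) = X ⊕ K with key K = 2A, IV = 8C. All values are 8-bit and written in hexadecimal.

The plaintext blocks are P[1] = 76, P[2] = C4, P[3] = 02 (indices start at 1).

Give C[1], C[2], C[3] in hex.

C[1] = D0, C[2] = 3E, C[3] = 16

CBC encryption: C_i = E(K, P_i ⊕ C_{i−1}), with C_{0} = IV.
C[1]: P[1] ⊕ 8C = FA; E(K, FA) = D0.
C[2]: P[2] ⊕ D0 = 14; E(K, 14) = 3E.
C[3]: P[3] ⊕ 3E = 3C; E(K, 3C) = 16.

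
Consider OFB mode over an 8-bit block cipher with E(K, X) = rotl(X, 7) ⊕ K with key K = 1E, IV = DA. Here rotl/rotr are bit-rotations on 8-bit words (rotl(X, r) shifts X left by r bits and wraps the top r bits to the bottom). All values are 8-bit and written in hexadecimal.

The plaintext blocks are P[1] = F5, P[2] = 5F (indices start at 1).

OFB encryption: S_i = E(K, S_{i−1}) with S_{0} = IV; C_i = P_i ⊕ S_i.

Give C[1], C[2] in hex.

C[1]: S = E(K, DA) = 73; F5 ⊕ 73 = 86.
C[2]: S = E(K, 73) = A7; 5F ⊕ A7 = F8.

C[1] = 86, C[2] = F8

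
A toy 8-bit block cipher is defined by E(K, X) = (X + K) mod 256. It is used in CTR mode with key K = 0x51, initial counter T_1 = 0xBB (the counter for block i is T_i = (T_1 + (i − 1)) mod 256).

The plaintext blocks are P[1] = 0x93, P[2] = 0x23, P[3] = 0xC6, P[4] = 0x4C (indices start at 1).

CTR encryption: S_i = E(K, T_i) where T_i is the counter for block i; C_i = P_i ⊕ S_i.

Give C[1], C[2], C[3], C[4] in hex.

C[1]: T = 0xBB, S = E(K, T) = 0x0C; 0x93 ⊕ 0x0C = 0x9F.
C[2]: T = 0xBC, S = E(K, T) = 0x0D; 0x23 ⊕ 0x0D = 0x2E.
C[3]: T = 0xBD, S = E(K, T) = 0x0E; 0xC6 ⊕ 0x0E = 0xC8.
C[4]: T = 0xBE, S = E(K, T) = 0x0F; 0x4C ⊕ 0x0F = 0x43.

C[1] = 0x9F, C[2] = 0x2E, C[3] = 0xC8, C[4] = 0x43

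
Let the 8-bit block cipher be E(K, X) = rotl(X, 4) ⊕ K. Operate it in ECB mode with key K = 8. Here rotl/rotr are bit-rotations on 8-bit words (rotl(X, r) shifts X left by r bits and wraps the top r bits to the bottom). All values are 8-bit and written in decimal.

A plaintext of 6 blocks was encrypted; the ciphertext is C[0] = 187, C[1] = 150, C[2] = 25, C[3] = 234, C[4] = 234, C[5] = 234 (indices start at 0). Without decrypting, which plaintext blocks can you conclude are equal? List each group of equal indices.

P[3] = P[4] = P[5]

ECB encrypts each block independently with the same key, so equal ciphertext blocks imply equal plaintext blocks.
C[3] = C[4] = C[5] = 234, so P[3] = P[4] = P[5].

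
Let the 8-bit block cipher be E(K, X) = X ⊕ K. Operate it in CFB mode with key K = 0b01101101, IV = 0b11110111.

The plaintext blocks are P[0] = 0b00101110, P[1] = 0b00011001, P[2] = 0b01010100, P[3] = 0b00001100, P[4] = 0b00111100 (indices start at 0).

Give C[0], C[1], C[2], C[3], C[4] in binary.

CFB encryption: C_i = P_i ⊕ E(K, C_{i−1}), with C_{−1} = IV.
C[0]: E(K, 0b11110111) = 0b10011010; 0b00101110 ⊕ 0b10011010 = 0b10110100.
C[1]: E(K, 0b10110100) = 0b11011001; 0b00011001 ⊕ 0b11011001 = 0b11000000.
C[2]: E(K, 0b11000000) = 0b10101101; 0b01010100 ⊕ 0b10101101 = 0b11111001.
C[3]: E(K, 0b11111001) = 0b10010100; 0b00001100 ⊕ 0b10010100 = 0b10011000.
C[4]: E(K, 0b10011000) = 0b11110101; 0b00111100 ⊕ 0b11110101 = 0b11001001.

C[0] = 0b10110100, C[1] = 0b11000000, C[2] = 0b11111001, C[3] = 0b10011000, C[4] = 0b11001001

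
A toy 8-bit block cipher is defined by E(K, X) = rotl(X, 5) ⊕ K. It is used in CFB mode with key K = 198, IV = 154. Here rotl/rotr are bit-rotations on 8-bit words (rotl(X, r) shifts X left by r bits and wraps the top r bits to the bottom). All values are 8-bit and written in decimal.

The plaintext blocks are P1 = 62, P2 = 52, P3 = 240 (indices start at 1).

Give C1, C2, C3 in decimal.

CFB encryption: C_i = P_i ⊕ E(K, C_{i−1}), with C_{0} = IV.
C1: E(K, 154) = 149; 62 ⊕ 149 = 171.
C2: E(K, 171) = 179; 52 ⊕ 179 = 135.
C3: E(K, 135) = 54; 240 ⊕ 54 = 198.

C1 = 171, C2 = 135, C3 = 198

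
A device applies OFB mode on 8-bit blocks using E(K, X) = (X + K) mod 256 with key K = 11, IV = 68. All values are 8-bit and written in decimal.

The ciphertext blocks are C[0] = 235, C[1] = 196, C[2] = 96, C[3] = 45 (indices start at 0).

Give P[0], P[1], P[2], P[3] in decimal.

OFB decryption: S_i = E(K, S_{i−1}) with S_{−1} = IV; P_i = C_i ⊕ S_i.
P[0]: S = E(K, 68) = 79; 235 ⊕ 79 = 164.
P[1]: S = E(K, 79) = 90; 196 ⊕ 90 = 158.
P[2]: S = E(K, 90) = 101; 96 ⊕ 101 = 5.
P[3]: S = E(K, 101) = 112; 45 ⊕ 112 = 93.

P[0] = 164, P[1] = 158, P[2] = 5, P[3] = 93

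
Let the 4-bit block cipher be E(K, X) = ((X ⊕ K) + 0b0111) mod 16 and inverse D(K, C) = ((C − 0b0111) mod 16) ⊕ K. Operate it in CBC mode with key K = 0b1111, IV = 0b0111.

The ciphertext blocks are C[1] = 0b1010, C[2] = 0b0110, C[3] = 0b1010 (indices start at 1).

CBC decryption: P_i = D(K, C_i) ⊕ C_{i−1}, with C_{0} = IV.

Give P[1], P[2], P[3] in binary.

P[1]: D(K, 0b1010) = 0b1100; 0b1100 ⊕ 0b0111 = 0b1011.
P[2]: D(K, 0b0110) = 0b0000; 0b0000 ⊕ 0b1010 = 0b1010.
P[3]: D(K, 0b1010) = 0b1100; 0b1100 ⊕ 0b0110 = 0b1010.

P[1] = 0b1011, P[2] = 0b1010, P[3] = 0b1010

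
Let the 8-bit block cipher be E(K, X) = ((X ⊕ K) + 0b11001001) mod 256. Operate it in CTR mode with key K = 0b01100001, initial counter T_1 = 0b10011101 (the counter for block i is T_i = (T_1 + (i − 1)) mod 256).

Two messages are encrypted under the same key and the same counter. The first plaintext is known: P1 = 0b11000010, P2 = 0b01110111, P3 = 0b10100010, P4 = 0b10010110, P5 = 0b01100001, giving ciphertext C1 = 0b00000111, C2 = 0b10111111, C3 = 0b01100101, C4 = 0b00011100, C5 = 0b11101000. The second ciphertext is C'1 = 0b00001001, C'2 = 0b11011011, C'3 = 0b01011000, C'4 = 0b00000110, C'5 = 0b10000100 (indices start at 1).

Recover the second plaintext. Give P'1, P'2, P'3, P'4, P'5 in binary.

In CTR with a reused counter, both messages share the same keystream S_i, so C_i ⊕ C'_i = P_i ⊕ P'_i and thus P'_i = P_i ⊕ C_i ⊕ C'_i.
P'1: 0b11000010 ⊕ 0b00000111 ⊕ 0b00001001 = 0b11001100.
P'2: 0b01110111 ⊕ 0b10111111 ⊕ 0b11011011 = 0b00010011.
P'3: 0b10100010 ⊕ 0b01100101 ⊕ 0b01011000 = 0b10011111.
P'4: 0b10010110 ⊕ 0b00011100 ⊕ 0b00000110 = 0b10001100.
P'5: 0b01100001 ⊕ 0b11101000 ⊕ 0b10000100 = 0b00001101.

P'1 = 0b11001100, P'2 = 0b00010011, P'3 = 0b10011111, P'4 = 0b10001100, P'5 = 0b00001101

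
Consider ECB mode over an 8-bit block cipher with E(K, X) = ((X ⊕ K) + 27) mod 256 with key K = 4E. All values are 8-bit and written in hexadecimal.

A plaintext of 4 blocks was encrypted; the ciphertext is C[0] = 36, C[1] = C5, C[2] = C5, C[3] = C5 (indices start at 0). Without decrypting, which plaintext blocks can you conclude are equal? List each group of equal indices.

P[1] = P[2] = P[3]

ECB encrypts each block independently with the same key, so equal ciphertext blocks imply equal plaintext blocks.
C[1] = C[2] = C[3] = C5, so P[1] = P[2] = P[3].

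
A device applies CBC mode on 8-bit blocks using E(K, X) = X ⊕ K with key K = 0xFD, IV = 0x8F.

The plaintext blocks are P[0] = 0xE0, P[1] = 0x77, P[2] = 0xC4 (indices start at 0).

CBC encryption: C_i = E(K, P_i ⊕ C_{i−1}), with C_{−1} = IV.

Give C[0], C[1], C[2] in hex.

C[0]: P[0] ⊕ 0x8F = 0x6F; E(K, 0x6F) = 0x92.
C[1]: P[1] ⊕ 0x92 = 0xE5; E(K, 0xE5) = 0x18.
C[2]: P[2] ⊕ 0x18 = 0xDC; E(K, 0xDC) = 0x21.

C[0] = 0x92, C[1] = 0x18, C[2] = 0x21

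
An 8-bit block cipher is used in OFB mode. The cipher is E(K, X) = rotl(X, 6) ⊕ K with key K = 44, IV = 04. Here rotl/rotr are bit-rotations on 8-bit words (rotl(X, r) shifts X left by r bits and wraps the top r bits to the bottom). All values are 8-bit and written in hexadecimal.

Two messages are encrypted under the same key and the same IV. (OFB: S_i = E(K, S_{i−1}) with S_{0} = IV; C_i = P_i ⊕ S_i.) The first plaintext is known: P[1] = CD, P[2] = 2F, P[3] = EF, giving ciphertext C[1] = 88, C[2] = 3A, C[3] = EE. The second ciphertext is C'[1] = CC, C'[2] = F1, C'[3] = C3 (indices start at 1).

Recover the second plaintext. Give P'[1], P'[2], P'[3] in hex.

P'[1] = 89, P'[2] = E4, P'[3] = C2

In OFB with a reused IV, both messages share the same keystream S_i, so C_i ⊕ C'_i = P_i ⊕ P'_i and thus P'_i = P_i ⊕ C_i ⊕ C'_i.
P'[1]: CD ⊕ 88 ⊕ CC = 89.
P'[2]: 2F ⊕ 3A ⊕ F1 = E4.
P'[3]: EF ⊕ EE ⊕ C3 = C2.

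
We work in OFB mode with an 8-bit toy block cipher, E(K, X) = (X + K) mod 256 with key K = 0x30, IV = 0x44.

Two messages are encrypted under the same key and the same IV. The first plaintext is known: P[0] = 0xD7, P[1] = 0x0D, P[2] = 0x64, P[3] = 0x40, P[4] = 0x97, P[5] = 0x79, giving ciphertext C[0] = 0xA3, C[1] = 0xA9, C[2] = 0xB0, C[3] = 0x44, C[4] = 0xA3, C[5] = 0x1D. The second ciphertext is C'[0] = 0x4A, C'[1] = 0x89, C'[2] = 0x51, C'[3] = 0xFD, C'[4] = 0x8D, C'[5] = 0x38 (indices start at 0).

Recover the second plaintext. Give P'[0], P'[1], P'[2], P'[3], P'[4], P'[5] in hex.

In OFB with a reused IV, both messages share the same keystream S_i, so C_i ⊕ C'_i = P_i ⊕ P'_i and thus P'_i = P_i ⊕ C_i ⊕ C'_i.
P'[0]: 0xD7 ⊕ 0xA3 ⊕ 0x4A = 0x3E.
P'[1]: 0x0D ⊕ 0xA9 ⊕ 0x89 = 0x2D.
P'[2]: 0x64 ⊕ 0xB0 ⊕ 0x51 = 0x85.
P'[3]: 0x40 ⊕ 0x44 ⊕ 0xFD = 0xF9.
P'[4]: 0x97 ⊕ 0xA3 ⊕ 0x8D = 0xB9.
P'[5]: 0x79 ⊕ 0x1D ⊕ 0x38 = 0x5C.

P'[0] = 0x3E, P'[1] = 0x2D, P'[2] = 0x85, P'[3] = 0xF9, P'[4] = 0xB9, P'[5] = 0x5C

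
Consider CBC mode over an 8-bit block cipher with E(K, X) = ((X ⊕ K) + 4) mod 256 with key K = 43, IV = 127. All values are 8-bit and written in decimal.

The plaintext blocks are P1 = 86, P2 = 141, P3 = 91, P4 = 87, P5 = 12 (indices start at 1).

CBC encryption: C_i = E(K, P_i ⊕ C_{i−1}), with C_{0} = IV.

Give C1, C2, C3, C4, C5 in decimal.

C1 = 6, C2 = 164, C3 = 216, C4 = 168, C5 = 147

C1: P1 ⊕ 127 = 41; E(K, 41) = 6.
C2: P2 ⊕ 6 = 139; E(K, 139) = 164.
C3: P3 ⊕ 164 = 255; E(K, 255) = 216.
C4: P4 ⊕ 216 = 143; E(K, 143) = 168.
C5: P5 ⊕ 168 = 164; E(K, 164) = 147.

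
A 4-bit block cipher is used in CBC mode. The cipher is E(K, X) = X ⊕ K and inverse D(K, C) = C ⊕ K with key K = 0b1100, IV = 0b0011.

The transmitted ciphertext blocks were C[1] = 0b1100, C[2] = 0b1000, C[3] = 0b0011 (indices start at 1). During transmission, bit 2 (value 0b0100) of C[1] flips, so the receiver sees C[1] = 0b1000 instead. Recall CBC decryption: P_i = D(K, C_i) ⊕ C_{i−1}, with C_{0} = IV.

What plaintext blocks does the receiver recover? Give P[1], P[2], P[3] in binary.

P[1] = 0b0111, P[2] = 0b1100, P[3] = 0b0111

Only C[1] changed, to 0b1000. In CBC, a change in C_i garbles P_i and flips the same bit in P_{i+1}. Decrypting the received ciphertext:
P[1]: D(K, 0b1000) = 0b0100; 0b0100 ⊕ 0b0011 = 0b0111.
P[2]: D(K, 0b1000) = 0b0100; 0b0100 ⊕ 0b1000 = 0b1100.
P[3]: D(K, 0b0011) = 0b1111; 0b1111 ⊕ 0b1000 = 0b0111.
Blocks that differ from the original plaintext: P[1], P[2].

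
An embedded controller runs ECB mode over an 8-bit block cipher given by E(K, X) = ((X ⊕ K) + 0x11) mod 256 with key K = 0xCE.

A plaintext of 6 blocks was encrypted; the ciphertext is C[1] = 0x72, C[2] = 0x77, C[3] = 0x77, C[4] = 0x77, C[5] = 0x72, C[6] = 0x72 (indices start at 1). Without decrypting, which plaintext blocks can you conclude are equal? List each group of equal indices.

ECB encrypts each block independently with the same key, so equal ciphertext blocks imply equal plaintext blocks.
C[1] = C[5] = C[6] = 0x72, so P[1] = P[5] = P[6].
C[2] = C[3] = C[4] = 0x77, so P[2] = P[3] = P[4].

P[1] = P[5] = P[6]; P[2] = P[3] = P[4]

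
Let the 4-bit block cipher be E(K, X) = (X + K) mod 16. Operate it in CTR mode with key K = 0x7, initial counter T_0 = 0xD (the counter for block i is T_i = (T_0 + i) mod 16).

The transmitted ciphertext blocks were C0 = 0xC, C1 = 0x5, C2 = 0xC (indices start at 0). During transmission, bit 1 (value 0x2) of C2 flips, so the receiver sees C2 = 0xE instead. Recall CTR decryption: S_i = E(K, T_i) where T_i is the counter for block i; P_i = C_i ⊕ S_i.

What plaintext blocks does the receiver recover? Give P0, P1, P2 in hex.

Only C2 changed, to 0xE. In CTR, a change in C_i flips the same bit in P_i only; the keystream is unaffected. Decrypting the received ciphertext:
P0: T = 0xD, S = E(K, T) = 0x4; 0xC ⊕ 0x4 = 0x8.
P1: T = 0xE, S = E(K, T) = 0x5; 0x5 ⊕ 0x5 = 0x0.
P2: T = 0xF, S = E(K, T) = 0x6; 0xE ⊕ 0x6 = 0x8.
Blocks that differ from the original plaintext: P2.

P0 = 0x8, P1 = 0x0, P2 = 0x8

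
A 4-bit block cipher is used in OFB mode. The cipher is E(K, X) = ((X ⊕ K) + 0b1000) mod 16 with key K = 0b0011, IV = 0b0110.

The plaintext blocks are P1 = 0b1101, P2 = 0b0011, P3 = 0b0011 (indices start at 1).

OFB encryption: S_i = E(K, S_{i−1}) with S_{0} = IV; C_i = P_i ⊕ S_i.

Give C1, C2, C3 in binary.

C1: S = E(K, 0b0110) = 0b1101; 0b1101 ⊕ 0b1101 = 0b0000.
C2: S = E(K, 0b1101) = 0b0110; 0b0011 ⊕ 0b0110 = 0b0101.
C3: S = E(K, 0b0110) = 0b1101; 0b0011 ⊕ 0b1101 = 0b1110.

C1 = 0b0000, C2 = 0b0101, C3 = 0b1110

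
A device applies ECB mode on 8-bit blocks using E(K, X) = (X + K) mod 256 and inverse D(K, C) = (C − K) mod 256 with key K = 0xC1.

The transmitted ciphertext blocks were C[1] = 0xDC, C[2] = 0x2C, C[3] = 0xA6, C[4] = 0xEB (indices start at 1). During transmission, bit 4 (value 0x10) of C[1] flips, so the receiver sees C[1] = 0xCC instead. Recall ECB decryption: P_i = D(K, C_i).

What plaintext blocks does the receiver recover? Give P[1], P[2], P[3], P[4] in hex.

Only C[1] changed, to 0xCC. In ECB, a change in C_i affects only P_i. Decrypting the received ciphertext:
P[1]: D(K, 0xCC) = 0x0B.
P[2]: D(K, 0x2C) = 0x6B.
P[3]: D(K, 0xA6) = 0xE5.
P[4]: D(K, 0xEB) = 0x2A.
Blocks that differ from the original plaintext: P[1].

P[1] = 0x0B, P[2] = 0x6B, P[3] = 0xE5, P[4] = 0x2A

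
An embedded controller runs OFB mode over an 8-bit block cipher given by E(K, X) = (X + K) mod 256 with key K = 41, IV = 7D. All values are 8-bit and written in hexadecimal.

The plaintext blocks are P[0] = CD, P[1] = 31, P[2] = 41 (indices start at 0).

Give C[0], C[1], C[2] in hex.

C[0] = 73, C[1] = CE, C[2] = 01

OFB encryption: S_i = E(K, S_{i−1}) with S_{−1} = IV; C_i = P_i ⊕ S_i.
C[0]: S = E(K, 7D) = BE; CD ⊕ BE = 73.
C[1]: S = E(K, BE) = FF; 31 ⊕ FF = CE.
C[2]: S = E(K, FF) = 40; 41 ⊕ 40 = 01.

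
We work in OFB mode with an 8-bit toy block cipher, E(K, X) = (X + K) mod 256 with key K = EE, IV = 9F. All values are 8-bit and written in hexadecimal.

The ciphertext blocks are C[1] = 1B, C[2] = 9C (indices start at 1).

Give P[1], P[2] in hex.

P[1] = 96, P[2] = E7

OFB decryption: S_i = E(K, S_{i−1}) with S_{0} = IV; P_i = C_i ⊕ S_i.
P[1]: S = E(K, 9F) = 8D; 1B ⊕ 8D = 96.
P[2]: S = E(K, 8D) = 7B; 9C ⊕ 7B = E7.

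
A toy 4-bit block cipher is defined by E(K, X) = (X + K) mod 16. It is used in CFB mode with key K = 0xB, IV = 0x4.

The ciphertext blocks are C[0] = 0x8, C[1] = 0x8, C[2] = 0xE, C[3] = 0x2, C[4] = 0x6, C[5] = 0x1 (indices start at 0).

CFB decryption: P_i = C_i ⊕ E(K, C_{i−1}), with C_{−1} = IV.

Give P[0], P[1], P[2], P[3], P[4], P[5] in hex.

P[0]: E(K, 0x4) = 0xF; 0x8 ⊕ 0xF = 0x7.
P[1]: E(K, 0x8) = 0x3; 0x8 ⊕ 0x3 = 0xB.
P[2]: E(K, 0x8) = 0x3; 0xE ⊕ 0x3 = 0xD.
P[3]: E(K, 0xE) = 0x9; 0x2 ⊕ 0x9 = 0xB.
P[4]: E(K, 0x2) = 0xD; 0x6 ⊕ 0xD = 0xB.
P[5]: E(K, 0x6) = 0x1; 0x1 ⊕ 0x1 = 0x0.

P[0] = 0x7, P[1] = 0xB, P[2] = 0xD, P[3] = 0xB, P[4] = 0xB, P[5] = 0x0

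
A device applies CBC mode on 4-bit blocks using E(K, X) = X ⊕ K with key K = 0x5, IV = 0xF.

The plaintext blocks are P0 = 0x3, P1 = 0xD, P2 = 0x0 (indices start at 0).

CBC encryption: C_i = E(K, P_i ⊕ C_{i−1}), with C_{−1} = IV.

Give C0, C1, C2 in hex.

C0: P0 ⊕ 0xF = 0xC; E(K, 0xC) = 0x9.
C1: P1 ⊕ 0x9 = 0x4; E(K, 0x4) = 0x1.
C2: P2 ⊕ 0x1 = 0x1; E(K, 0x1) = 0x4.

C0 = 0x9, C1 = 0x1, C2 = 0x4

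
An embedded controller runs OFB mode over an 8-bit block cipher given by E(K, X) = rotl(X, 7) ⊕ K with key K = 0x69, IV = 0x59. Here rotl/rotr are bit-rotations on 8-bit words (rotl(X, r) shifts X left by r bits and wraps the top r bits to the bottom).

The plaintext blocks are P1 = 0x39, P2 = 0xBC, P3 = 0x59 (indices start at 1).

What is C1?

C1 = 0xFC

OFB encryption: S_i = E(K, S_{i−1}) with S_{0} = IV; C_i = P_i ⊕ S_i.
C1: S = E(K, 0x59) = 0xC5; 0x39 ⊕ 0xC5 = 0xFC.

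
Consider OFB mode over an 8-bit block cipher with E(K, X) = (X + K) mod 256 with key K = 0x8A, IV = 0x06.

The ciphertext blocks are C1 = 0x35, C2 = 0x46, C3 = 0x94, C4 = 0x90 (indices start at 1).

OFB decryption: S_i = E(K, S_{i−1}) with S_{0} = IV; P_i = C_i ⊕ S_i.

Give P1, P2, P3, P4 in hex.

P1: S = E(K, 0x06) = 0x90; 0x35 ⊕ 0x90 = 0xA5.
P2: S = E(K, 0x90) = 0x1A; 0x46 ⊕ 0x1A = 0x5C.
P3: S = E(K, 0x1A) = 0xA4; 0x94 ⊕ 0xA4 = 0x30.
P4: S = E(K, 0xA4) = 0x2E; 0x90 ⊕ 0x2E = 0xBE.

P1 = 0xA5, P2 = 0x5C, P3 = 0x30, P4 = 0xBE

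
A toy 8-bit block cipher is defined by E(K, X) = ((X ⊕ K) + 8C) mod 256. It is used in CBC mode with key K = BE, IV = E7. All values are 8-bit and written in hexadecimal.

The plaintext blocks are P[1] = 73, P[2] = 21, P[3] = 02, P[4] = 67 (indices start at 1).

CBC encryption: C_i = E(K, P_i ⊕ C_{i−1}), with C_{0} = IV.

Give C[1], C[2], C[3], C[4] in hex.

C[1]: P[1] ⊕ E7 = 94; E(K, 94) = B6.
C[2]: P[2] ⊕ B6 = 97; E(K, 97) = B5.
C[3]: P[3] ⊕ B5 = B7; E(K, B7) = 95.
C[4]: P[4] ⊕ 95 = F2; E(K, F2) = D8.

C[1] = B6, C[2] = B5, C[3] = 95, C[4] = D8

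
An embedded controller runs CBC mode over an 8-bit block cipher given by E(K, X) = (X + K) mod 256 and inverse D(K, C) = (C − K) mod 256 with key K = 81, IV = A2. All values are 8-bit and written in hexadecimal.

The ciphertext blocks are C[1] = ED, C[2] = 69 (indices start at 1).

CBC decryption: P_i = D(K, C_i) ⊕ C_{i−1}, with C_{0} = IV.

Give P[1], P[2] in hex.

P[1] = CE, P[2] = 05

P[1]: D(K, ED) = 6C; 6C ⊕ A2 = CE.
P[2]: D(K, 69) = E8; E8 ⊕ ED = 05.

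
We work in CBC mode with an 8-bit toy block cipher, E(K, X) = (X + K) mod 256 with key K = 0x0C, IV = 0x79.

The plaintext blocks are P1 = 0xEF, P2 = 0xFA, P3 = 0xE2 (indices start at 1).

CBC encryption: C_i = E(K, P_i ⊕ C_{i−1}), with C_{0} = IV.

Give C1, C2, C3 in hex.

C1 = 0xA2, C2 = 0x64, C3 = 0x92

C1: P1 ⊕ 0x79 = 0x96; E(K, 0x96) = 0xA2.
C2: P2 ⊕ 0xA2 = 0x58; E(K, 0x58) = 0x64.
C3: P3 ⊕ 0x64 = 0x86; E(K, 0x86) = 0x92.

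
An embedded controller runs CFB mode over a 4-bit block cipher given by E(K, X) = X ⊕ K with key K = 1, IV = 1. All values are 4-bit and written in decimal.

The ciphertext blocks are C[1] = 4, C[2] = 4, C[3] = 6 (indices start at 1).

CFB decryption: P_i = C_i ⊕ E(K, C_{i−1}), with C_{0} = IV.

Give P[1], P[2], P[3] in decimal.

P[1] = 4, P[2] = 1, P[3] = 3

P[1]: E(K, 1) = 0; 4 ⊕ 0 = 4.
P[2]: E(K, 4) = 5; 4 ⊕ 5 = 1.
P[3]: E(K, 4) = 5; 6 ⊕ 5 = 3.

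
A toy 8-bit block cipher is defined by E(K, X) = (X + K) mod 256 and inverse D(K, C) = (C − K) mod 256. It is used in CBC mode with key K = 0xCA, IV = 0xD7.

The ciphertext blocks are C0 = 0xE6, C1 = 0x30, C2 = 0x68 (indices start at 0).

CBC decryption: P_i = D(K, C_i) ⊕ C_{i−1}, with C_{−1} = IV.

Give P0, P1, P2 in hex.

P0 = 0xCB, P1 = 0x80, P2 = 0xAE

P0: D(K, 0xE6) = 0x1C; 0x1C ⊕ 0xD7 = 0xCB.
P1: D(K, 0x30) = 0x66; 0x66 ⊕ 0xE6 = 0x80.
P2: D(K, 0x68) = 0x9E; 0x9E ⊕ 0x30 = 0xAE.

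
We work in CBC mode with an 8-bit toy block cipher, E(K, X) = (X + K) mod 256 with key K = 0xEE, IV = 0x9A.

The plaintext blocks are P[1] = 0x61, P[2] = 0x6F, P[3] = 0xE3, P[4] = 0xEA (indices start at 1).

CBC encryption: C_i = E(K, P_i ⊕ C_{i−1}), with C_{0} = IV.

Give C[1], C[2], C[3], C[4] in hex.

C[1]: P[1] ⊕ 0x9A = 0xFB; E(K, 0xFB) = 0xE9.
C[2]: P[2] ⊕ 0xE9 = 0x86; E(K, 0x86) = 0x74.
C[3]: P[3] ⊕ 0x74 = 0x97; E(K, 0x97) = 0x85.
C[4]: P[4] ⊕ 0x85 = 0x6F; E(K, 0x6F) = 0x5D.

C[1] = 0xE9, C[2] = 0x74, C[3] = 0x85, C[4] = 0x5D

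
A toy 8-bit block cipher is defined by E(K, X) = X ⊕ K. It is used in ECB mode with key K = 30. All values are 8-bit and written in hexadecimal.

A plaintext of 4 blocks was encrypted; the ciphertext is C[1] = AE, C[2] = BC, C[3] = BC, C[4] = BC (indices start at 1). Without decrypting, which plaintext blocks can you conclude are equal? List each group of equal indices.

ECB encrypts each block independently with the same key, so equal ciphertext blocks imply equal plaintext blocks.
C[2] = C[3] = C[4] = BC, so P[2] = P[3] = P[4].

P[2] = P[3] = P[4]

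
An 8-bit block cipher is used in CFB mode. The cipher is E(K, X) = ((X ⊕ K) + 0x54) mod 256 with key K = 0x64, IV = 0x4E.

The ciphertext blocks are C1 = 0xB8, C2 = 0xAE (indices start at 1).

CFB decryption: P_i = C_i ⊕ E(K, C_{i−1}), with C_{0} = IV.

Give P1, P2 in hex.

P1: E(K, 0x4E) = 0x7E; 0xB8 ⊕ 0x7E = 0xC6.
P2: E(K, 0xB8) = 0x30; 0xAE ⊕ 0x30 = 0x9E.

P1 = 0xC6, P2 = 0x9E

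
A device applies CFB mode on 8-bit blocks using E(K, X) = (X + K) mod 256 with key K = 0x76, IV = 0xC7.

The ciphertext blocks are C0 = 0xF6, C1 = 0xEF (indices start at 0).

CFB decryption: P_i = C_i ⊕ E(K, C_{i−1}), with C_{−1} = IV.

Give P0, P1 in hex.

P0: E(K, 0xC7) = 0x3D; 0xF6 ⊕ 0x3D = 0xCB.
P1: E(K, 0xF6) = 0x6C; 0xEF ⊕ 0x6C = 0x83.

P0 = 0xCB, P1 = 0x83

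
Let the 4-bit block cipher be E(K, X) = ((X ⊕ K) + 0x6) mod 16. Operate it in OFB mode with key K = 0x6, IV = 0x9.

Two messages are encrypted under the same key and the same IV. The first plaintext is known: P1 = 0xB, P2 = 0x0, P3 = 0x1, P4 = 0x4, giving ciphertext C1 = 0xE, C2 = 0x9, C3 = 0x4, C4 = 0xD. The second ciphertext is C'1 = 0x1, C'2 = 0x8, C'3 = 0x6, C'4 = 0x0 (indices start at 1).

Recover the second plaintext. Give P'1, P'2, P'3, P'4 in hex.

P'1 = 0x4, P'2 = 0x1, P'3 = 0x3, P'4 = 0x9

In OFB with a reused IV, both messages share the same keystream S_i, so C_i ⊕ C'_i = P_i ⊕ P'_i and thus P'_i = P_i ⊕ C_i ⊕ C'_i.
P'1: 0xB ⊕ 0xE ⊕ 0x1 = 0x4.
P'2: 0x0 ⊕ 0x9 ⊕ 0x8 = 0x1.
P'3: 0x1 ⊕ 0x4 ⊕ 0x6 = 0x3.
P'4: 0x4 ⊕ 0xD ⊕ 0x0 = 0x9.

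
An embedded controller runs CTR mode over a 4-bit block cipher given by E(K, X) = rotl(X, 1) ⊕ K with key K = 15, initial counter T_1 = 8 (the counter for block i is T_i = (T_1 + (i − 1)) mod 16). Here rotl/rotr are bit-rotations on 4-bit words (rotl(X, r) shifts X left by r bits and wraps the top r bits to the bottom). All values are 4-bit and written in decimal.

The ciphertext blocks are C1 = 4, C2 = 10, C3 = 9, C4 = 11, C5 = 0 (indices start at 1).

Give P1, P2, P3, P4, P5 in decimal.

P1 = 10, P2 = 6, P3 = 3, P4 = 3, P5 = 6

CTR decryption: S_i = E(K, T_i) where T_i is the counter for block i; P_i = C_i ⊕ S_i.
P1: T = 8, S = E(K, T) = 14; 4 ⊕ 14 = 10.
P2: T = 9, S = E(K, T) = 12; 10 ⊕ 12 = 6.
P3: T = 10, S = E(K, T) = 10; 9 ⊕ 10 = 3.
P4: T = 11, S = E(K, T) = 8; 11 ⊕ 8 = 3.
P5: T = 12, S = E(K, T) = 6; 0 ⊕ 6 = 6.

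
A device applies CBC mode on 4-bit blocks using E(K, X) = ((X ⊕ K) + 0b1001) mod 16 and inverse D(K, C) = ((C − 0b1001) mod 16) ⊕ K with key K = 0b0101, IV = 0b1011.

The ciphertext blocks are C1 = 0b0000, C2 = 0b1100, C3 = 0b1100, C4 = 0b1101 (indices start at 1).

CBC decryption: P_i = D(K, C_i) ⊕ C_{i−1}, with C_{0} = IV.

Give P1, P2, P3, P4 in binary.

P1 = 0b1001, P2 = 0b0110, P3 = 0b1010, P4 = 0b1101

P1: D(K, 0b0000) = 0b0010; 0b0010 ⊕ 0b1011 = 0b1001.
P2: D(K, 0b1100) = 0b0110; 0b0110 ⊕ 0b0000 = 0b0110.
P3: D(K, 0b1100) = 0b0110; 0b0110 ⊕ 0b1100 = 0b1010.
P4: D(K, 0b1101) = 0b0001; 0b0001 ⊕ 0b1100 = 0b1101.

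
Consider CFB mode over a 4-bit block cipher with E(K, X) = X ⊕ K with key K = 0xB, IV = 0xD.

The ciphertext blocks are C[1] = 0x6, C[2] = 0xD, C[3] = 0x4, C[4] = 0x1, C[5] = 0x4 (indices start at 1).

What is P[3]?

CFB decryption: P_i = C_i ⊕ E(K, C_{i−1}), with C_{0} = IV.
P[3]: E(K, 0xD) = 0x6; 0x4 ⊕ 0x6 = 0x2.

P[3] = 0x2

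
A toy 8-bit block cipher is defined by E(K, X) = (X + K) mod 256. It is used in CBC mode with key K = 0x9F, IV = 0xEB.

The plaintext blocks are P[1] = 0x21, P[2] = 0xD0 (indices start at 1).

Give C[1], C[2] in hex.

C[1] = 0x69, C[2] = 0x58

CBC encryption: C_i = E(K, P_i ⊕ C_{i−1}), with C_{0} = IV.
C[1]: P[1] ⊕ 0xEB = 0xCA; E(K, 0xCA) = 0x69.
C[2]: P[2] ⊕ 0x69 = 0xB9; E(K, 0xB9) = 0x58.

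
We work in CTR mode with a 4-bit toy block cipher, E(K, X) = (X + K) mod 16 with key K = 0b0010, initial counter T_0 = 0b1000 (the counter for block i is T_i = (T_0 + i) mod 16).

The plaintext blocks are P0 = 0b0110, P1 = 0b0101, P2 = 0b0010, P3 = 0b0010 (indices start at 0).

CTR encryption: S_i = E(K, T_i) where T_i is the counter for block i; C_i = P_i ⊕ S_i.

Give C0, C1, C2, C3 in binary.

C0: T = 0b1000, S = E(K, T) = 0b1010; 0b0110 ⊕ 0b1010 = 0b1100.
C1: T = 0b1001, S = E(K, T) = 0b1011; 0b0101 ⊕ 0b1011 = 0b1110.
C2: T = 0b1010, S = E(K, T) = 0b1100; 0b0010 ⊕ 0b1100 = 0b1110.
C3: T = 0b1011, S = E(K, T) = 0b1101; 0b0010 ⊕ 0b1101 = 0b1111.

C0 = 0b1100, C1 = 0b1110, C2 = 0b1110, C3 = 0b1111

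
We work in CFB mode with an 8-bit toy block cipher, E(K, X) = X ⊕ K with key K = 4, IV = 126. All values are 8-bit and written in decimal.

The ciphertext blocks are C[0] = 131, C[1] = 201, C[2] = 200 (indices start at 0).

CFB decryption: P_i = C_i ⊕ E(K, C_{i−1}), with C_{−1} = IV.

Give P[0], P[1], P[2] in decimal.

P[0]: E(K, 126) = 122; 131 ⊕ 122 = 249.
P[1]: E(K, 131) = 135; 201 ⊕ 135 = 78.
P[2]: E(K, 201) = 205; 200 ⊕ 205 = 5.

P[0] = 249, P[1] = 78, P[2] = 5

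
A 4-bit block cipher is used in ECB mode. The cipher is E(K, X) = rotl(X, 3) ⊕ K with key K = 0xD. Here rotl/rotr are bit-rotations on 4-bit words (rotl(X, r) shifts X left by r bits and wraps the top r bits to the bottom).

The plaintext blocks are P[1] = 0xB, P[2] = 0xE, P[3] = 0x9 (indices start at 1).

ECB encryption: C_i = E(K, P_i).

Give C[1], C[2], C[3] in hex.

C[1] = 0x0, C[2] = 0xA, C[3] = 0x1

C[1]: E(K, 0xB) = 0x0.
C[2]: E(K, 0xE) = 0xA.
C[3]: E(K, 0x9) = 0x1.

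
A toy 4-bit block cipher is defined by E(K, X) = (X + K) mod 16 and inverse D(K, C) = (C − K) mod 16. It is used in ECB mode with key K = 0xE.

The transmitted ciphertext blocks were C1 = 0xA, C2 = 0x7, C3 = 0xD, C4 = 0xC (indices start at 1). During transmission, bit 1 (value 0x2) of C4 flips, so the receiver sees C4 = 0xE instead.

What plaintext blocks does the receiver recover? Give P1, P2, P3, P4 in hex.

ECB decryption: P_i = D(K, C_i).
Only C4 changed, to 0xE. In ECB, a change in C_i affects only P_i. Decrypting the received ciphertext:
P1: D(K, 0xA) = 0xC.
P2: D(K, 0x7) = 0x9.
P3: D(K, 0xD) = 0xF.
P4: D(K, 0xE) = 0x0.
Blocks that differ from the original plaintext: P4.

P1 = 0xC, P2 = 0x9, P3 = 0xF, P4 = 0x0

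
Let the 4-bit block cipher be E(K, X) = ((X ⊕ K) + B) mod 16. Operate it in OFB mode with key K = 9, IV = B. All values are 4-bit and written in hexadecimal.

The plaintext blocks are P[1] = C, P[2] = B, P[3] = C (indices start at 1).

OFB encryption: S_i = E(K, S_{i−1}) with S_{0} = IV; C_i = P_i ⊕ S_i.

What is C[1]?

C[1] = 1

C[1]: S = E(K, B) = D; C ⊕ D = 1.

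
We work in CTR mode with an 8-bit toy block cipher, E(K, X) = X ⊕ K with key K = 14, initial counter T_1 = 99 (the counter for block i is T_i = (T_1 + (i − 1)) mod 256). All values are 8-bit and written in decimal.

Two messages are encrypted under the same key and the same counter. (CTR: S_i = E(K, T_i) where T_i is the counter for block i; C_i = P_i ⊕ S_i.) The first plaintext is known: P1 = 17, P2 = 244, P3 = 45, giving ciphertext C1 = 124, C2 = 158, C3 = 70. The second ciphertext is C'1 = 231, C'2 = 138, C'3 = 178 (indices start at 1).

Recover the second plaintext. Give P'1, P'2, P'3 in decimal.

P'1 = 138, P'2 = 224, P'3 = 217

In CTR with a reused counter, both messages share the same keystream S_i, so C_i ⊕ C'_i = P_i ⊕ P'_i and thus P'_i = P_i ⊕ C_i ⊕ C'_i.
P'1: 17 ⊕ 124 ⊕ 231 = 138.
P'2: 244 ⊕ 158 ⊕ 138 = 224.
P'3: 45 ⊕ 70 ⊕ 178 = 217.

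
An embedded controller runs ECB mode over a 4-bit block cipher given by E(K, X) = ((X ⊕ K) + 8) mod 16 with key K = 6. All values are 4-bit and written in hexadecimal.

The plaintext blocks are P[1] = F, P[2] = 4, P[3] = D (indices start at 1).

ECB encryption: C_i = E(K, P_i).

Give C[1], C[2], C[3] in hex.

C[1] = 1, C[2] = A, C[3] = 3

C[1]: E(K, F) = 1.
C[2]: E(K, 4) = A.
C[3]: E(K, D) = 3.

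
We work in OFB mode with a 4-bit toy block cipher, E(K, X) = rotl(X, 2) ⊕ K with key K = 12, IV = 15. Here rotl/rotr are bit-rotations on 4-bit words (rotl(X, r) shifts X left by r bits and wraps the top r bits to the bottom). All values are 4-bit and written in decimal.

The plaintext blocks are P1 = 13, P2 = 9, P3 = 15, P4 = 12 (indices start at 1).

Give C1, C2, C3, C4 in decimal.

C1 = 14, C2 = 9, C3 = 3, C4 = 3

OFB encryption: S_i = E(K, S_{i−1}) with S_{0} = IV; C_i = P_i ⊕ S_i.
C1: S = E(K, 15) = 3; 13 ⊕ 3 = 14.
C2: S = E(K, 3) = 0; 9 ⊕ 0 = 9.
C3: S = E(K, 0) = 12; 15 ⊕ 12 = 3.
C4: S = E(K, 12) = 15; 12 ⊕ 15 = 3.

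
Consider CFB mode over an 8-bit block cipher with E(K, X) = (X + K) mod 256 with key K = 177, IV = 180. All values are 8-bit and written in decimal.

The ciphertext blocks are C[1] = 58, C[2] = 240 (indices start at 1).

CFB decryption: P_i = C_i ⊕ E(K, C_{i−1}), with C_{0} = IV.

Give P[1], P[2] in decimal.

P[1]: E(K, 180) = 101; 58 ⊕ 101 = 95.
P[2]: E(K, 58) = 235; 240 ⊕ 235 = 27.

P[1] = 95, P[2] = 27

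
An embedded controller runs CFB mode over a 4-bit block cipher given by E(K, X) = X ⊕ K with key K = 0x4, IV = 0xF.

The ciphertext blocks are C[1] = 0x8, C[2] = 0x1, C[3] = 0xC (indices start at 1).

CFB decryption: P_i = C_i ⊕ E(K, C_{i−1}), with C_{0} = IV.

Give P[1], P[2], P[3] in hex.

P[1] = 0x3, P[2] = 0xD, P[3] = 0x9

P[1]: E(K, 0xF) = 0xB; 0x8 ⊕ 0xB = 0x3.
P[2]: E(K, 0x8) = 0xC; 0x1 ⊕ 0xC = 0xD.
P[3]: E(K, 0x1) = 0x5; 0xC ⊕ 0x5 = 0x9.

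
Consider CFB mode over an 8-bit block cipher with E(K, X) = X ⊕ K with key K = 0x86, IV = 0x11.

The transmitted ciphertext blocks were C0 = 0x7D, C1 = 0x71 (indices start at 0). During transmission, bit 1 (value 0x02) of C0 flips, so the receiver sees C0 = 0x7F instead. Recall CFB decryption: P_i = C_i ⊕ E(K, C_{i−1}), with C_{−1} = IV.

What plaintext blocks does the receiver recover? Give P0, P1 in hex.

P0 = 0xE8, P1 = 0x88

Only C0 changed, to 0x7F. In CFB, a change in C_i flips the same bit in P_i and garbles P_{i+1}. Decrypting the received ciphertext:
P0: E(K, 0x11) = 0x97; 0x7F ⊕ 0x97 = 0xE8.
P1: E(K, 0x7F) = 0xF9; 0x71 ⊕ 0xF9 = 0x88.
Blocks that differ from the original plaintext: P0, P1.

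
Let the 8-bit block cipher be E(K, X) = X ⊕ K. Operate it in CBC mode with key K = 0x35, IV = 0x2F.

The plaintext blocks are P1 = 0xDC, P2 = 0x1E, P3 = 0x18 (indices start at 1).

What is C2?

CBC encryption: C_i = E(K, P_i ⊕ C_{i−1}), with C_{0} = IV.
C1: P1 ⊕ 0x2F = 0xF3; E(K, 0xF3) = 0xC6.
C2: P2 ⊕ 0xC6 = 0xD8; E(K, 0xD8) = 0xED.

C2 = 0xED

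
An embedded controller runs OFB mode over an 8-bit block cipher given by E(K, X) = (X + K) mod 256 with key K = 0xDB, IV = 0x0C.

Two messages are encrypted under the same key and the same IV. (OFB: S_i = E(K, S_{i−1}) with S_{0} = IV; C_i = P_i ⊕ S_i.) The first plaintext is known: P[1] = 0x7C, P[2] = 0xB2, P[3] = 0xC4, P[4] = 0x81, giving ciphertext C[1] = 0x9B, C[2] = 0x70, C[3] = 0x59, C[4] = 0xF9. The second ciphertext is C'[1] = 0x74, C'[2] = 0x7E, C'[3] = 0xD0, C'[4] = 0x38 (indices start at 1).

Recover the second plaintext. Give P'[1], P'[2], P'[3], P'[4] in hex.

In OFB with a reused IV, both messages share the same keystream S_i, so C_i ⊕ C'_i = P_i ⊕ P'_i and thus P'_i = P_i ⊕ C_i ⊕ C'_i.
P'[1]: 0x7C ⊕ 0x9B ⊕ 0x74 = 0x93.
P'[2]: 0xB2 ⊕ 0x70 ⊕ 0x7E = 0xBC.
P'[3]: 0xC4 ⊕ 0x59 ⊕ 0xD0 = 0x4D.
P'[4]: 0x81 ⊕ 0xF9 ⊕ 0x38 = 0x40.

P'[1] = 0x93, P'[2] = 0xBC, P'[3] = 0x4D, P'[4] = 0x40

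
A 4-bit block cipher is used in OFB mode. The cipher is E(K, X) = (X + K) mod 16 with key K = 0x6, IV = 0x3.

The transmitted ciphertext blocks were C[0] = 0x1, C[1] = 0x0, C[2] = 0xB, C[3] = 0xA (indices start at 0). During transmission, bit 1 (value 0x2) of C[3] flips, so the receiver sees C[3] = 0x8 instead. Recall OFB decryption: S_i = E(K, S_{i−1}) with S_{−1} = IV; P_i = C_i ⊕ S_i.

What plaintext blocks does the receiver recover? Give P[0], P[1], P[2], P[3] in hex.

P[0] = 0x8, P[1] = 0xF, P[2] = 0xE, P[3] = 0x3

Only C[3] changed, to 0x8. In OFB, a change in C_i flips the same bit in P_i only; the keystream is unaffected. Decrypting the received ciphertext:
P[0]: S = E(K, 0x3) = 0x9; 0x1 ⊕ 0x9 = 0x8.
P[1]: S = E(K, 0x9) = 0xF; 0x0 ⊕ 0xF = 0xF.
P[2]: S = E(K, 0xF) = 0x5; 0xB ⊕ 0x5 = 0xE.
P[3]: S = E(K, 0x5) = 0xB; 0x8 ⊕ 0xB = 0x3.
Blocks that differ from the original plaintext: P[3].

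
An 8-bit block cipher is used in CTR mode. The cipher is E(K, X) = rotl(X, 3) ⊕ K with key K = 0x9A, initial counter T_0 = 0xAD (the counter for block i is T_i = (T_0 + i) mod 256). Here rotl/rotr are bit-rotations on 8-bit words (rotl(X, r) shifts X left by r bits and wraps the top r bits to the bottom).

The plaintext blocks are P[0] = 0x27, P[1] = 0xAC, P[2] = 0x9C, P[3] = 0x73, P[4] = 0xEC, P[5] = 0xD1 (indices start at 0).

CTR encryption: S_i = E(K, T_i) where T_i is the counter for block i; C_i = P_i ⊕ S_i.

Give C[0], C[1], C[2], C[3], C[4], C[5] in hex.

C[0]: T = 0xAD, S = E(K, T) = 0xF7; 0x27 ⊕ 0xF7 = 0xD0.
C[1]: T = 0xAE, S = E(K, T) = 0xEF; 0xAC ⊕ 0xEF = 0x43.
C[2]: T = 0xAF, S = E(K, T) = 0xE7; 0x9C ⊕ 0xE7 = 0x7B.
C[3]: T = 0xB0, S = E(K, T) = 0x1F; 0x73 ⊕ 0x1F = 0x6C.
C[4]: T = 0xB1, S = E(K, T) = 0x17; 0xEC ⊕ 0x17 = 0xFB.
C[5]: T = 0xB2, S = E(K, T) = 0x0F; 0xD1 ⊕ 0x0F = 0xDE.

C[0] = 0xD0, C[1] = 0x43, C[2] = 0x7B, C[3] = 0x6C, C[4] = 0xFB, C[5] = 0xDE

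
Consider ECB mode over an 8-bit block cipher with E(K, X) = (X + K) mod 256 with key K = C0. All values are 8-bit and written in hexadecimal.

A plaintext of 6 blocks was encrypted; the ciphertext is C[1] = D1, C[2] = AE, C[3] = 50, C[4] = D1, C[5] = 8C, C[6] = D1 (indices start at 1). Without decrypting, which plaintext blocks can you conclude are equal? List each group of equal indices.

P[1] = P[4] = P[6]

ECB encrypts each block independently with the same key, so equal ciphertext blocks imply equal plaintext blocks.
C[1] = C[4] = C[6] = D1, so P[1] = P[4] = P[6].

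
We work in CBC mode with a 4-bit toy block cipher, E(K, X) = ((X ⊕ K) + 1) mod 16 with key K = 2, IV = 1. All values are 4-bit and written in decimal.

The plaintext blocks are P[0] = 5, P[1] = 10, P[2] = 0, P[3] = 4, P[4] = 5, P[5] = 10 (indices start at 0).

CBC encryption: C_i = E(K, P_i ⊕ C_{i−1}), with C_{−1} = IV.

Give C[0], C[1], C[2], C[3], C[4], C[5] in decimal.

C[0]: P[0] ⊕ 1 = 4; E(K, 4) = 7.
C[1]: P[1] ⊕ 7 = 13; E(K, 13) = 0.
C[2]: P[2] ⊕ 0 = 0; E(K, 0) = 3.
C[3]: P[3] ⊕ 3 = 7; E(K, 7) = 6.
C[4]: P[4] ⊕ 6 = 3; E(K, 3) = 2.
C[5]: P[5] ⊕ 2 = 8; E(K, 8) = 11.

C[0] = 7, C[1] = 0, C[2] = 3, C[3] = 6, C[4] = 2, C[5] = 11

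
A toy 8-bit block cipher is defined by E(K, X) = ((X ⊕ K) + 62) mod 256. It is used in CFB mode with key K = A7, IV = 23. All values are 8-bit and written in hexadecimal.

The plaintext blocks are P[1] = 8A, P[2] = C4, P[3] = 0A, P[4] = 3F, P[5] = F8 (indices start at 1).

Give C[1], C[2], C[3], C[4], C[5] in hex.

CFB encryption: C_i = P_i ⊕ E(K, C_{i−1}), with C_{0} = IV.
C[1]: E(K, 23) = E6; 8A ⊕ E6 = 6C.
C[2]: E(K, 6C) = 2D; C4 ⊕ 2D = E9.
C[3]: E(K, E9) = B0; 0A ⊕ B0 = BA.
C[4]: E(K, BA) = 7F; 3F ⊕ 7F = 40.
C[5]: E(K, 40) = 49; F8 ⊕ 49 = B1.

C[1] = 6C, C[2] = E9, C[3] = BA, C[4] = 40, C[5] = B1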